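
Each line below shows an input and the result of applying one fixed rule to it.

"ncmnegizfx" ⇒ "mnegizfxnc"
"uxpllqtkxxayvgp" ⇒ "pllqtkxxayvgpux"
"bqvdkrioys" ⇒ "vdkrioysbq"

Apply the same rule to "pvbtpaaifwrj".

btpaaifwrjpv

The rule is to move the first 2 characters to the end (rotate left by 2).
Applying that to "pvbtpaaifwrj" gives "btpaaifwrjpv".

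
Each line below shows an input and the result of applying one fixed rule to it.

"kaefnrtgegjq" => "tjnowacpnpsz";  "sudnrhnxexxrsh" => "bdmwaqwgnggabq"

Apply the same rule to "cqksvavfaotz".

Rule — shift every letter 9 places forward in the alphabet (wrapping around).
"cqksvavfaotz" → "lztbejeojxci".

lztbejeojxci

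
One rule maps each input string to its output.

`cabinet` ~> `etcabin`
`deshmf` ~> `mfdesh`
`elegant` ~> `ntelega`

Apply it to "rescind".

Each output is the input with this applied: move the last 2 characters to the front (rotate right by 2).
On "rescind" that produces "ndresci".

ndresci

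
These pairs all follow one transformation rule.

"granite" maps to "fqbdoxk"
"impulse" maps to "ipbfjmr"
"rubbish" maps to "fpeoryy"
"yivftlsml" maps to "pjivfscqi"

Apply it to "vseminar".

In each case the input is transformed by: move the last 3 characters to the front (rotate right by 3), then shift every letter 3 places backward in the alphabet (wrapping around).
Starting from "vseminar": after the first operation, "narvsemi"; after the second, "kxospbjf".

kxospbjf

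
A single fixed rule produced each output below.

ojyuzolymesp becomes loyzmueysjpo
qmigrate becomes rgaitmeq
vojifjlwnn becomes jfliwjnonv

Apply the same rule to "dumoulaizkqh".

aliuzokmquhd

Each output is the input with this applied: swap the front and back halves of the string, then take characters alternately from the front and the back (1st, last, 2nd, 2nd-last, ...).
Applying that to "dumoulaizkqh" gives "aliuzokmquhd".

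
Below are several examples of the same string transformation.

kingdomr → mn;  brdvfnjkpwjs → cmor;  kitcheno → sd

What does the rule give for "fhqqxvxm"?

pu

What's happening: shift every letter 1 place backward in the alphabet (wrapping around), then keep one character in every 3, starting at position 3 (positions 3rd, 6th, 9th, ...).
On "fhqqxvxm": the first step gives "egppwuwl", and the second then gives "pu".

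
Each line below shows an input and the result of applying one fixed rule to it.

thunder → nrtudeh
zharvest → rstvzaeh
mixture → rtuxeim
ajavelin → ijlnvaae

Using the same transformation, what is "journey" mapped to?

Each output is the input with this applied: sort the characters into alphabetical order, then move the first 3 characters to the end (rotate left by 3).
Starting from "journey": after the first operation, "ejnoruy"; after the second, "oruyejn".

oruyejn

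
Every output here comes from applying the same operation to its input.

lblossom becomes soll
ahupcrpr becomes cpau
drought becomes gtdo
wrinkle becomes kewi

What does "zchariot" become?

rozh

The transformation: keep every other character starting from the first (positions 1st, 3rd, 5th, ...), then move the first 2 characters to the end (rotate left by 2).
Applying that to "zchariot" gives "rozh".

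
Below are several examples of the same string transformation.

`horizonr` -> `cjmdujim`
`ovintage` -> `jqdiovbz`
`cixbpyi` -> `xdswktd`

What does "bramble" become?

wmvhwgz

Rule — shift every letter 5 places backward in the alphabet (wrapping around).
Doing the same to "bramble": "wmvhwgz".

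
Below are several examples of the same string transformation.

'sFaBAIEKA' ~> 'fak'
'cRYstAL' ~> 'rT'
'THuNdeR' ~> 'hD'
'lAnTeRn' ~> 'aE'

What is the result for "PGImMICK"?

gmk

Each output is the input with this applied: flip the case of every letter, then keep one character in every 3, starting at position 2 (positions 2nd, 5th, 8th, ...).
For "PGImMICK", step one produces "pgiMmick"; step two turns that into "gmk".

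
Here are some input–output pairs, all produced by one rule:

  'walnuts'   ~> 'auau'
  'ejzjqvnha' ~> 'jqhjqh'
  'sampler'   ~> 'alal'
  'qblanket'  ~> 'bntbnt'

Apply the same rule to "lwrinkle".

wnewne

Looking at the pairs, the operation is to keep one character in every 3, starting at position 2 (positions 2nd, 5th, 8th, ...), then write the whole string twice.
Working it through for "lwrinkle": intermediate "wne", final "wnewne".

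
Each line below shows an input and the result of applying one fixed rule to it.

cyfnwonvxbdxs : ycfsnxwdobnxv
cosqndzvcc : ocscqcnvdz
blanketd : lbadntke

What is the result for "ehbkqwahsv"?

In each case the input is transformed by: move the first character to the end, then take characters alternately from the front and the back (1st, last, 2nd, 2nd-last, ...).
Applying both steps to "ehbkqwahsv": "hbkqwahsve", then "hebvksqhwa".

hebvksqhwa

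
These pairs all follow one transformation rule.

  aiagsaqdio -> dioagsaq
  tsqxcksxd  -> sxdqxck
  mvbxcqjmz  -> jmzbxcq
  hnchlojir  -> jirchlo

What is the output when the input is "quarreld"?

In each case the input is transformed by: delete the first 2 characters, then move the last 3 characters to the front (rotate right by 3).
On "quarreld": the first step gives "arreld", and the second then gives "eldarr".

eldarr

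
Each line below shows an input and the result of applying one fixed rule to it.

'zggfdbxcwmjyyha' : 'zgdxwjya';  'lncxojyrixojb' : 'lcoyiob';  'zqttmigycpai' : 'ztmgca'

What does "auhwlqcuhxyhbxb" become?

Each output is the input with this applied: keep every other character starting from the first (positions 1st, 3rd, 5th, ...).
For "auhwlqcuhxyhbxb" the result is "ahlchybb".

ahlchybb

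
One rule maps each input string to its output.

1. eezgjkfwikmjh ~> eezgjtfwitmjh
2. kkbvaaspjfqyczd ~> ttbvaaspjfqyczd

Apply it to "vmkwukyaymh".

In each case the input is transformed by: replace every "k" with "t".
Applying that to "vmkwukyaymh" gives "vmtwutyaymh".

vmtwutyaymh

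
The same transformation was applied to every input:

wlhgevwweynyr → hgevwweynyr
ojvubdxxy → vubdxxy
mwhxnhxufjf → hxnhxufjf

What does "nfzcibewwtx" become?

Each output is the input with this applied: delete the first 2 characters.
Doing the same to "nfzcibewwtx": "zcibewwtx".

zcibewwtx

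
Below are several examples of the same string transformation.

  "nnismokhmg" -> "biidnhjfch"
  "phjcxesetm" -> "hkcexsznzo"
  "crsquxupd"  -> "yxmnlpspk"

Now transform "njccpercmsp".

kiexxkzmxhn

What's happening: shift every letter 5 places backward in the alphabet (wrapping around), then move the last character to the front.
Applying both steps to "njccpercmsp": "iexxkzmxhnk", then "kiexxkzmxhn".
(Check on "crsquxupd": → "xmnlpspky" → "yxmnlpspk" ✓)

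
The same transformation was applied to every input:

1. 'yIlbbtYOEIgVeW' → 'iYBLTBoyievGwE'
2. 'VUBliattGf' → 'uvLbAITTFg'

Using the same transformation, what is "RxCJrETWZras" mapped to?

What's happening: flip the case of every letter, then swap each adjacent pair of characters (1↔2, 3↔4, ...).
"RxCJrETWZras" → "rXcjRetwzRAS" → "XrjceRwtRzSA".
(Check on "yIlbbtYOEIgVeW": → "YiLBBTyoeiGvEw" → "iYBLTBoyievGwE" ✓)

XrjceRwtRzSA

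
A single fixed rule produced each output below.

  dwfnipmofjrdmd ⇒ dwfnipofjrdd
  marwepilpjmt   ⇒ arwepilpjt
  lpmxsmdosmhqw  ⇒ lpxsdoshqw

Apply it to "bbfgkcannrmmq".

bbfgkcannrq

The transformation: remove every "m".
So "bbfgkcannrmmq" becomes "bbfgkcannrq".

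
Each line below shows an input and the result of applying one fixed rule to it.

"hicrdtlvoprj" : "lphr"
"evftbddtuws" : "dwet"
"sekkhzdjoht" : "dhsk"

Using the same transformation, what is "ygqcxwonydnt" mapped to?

What's happening: keep one character in every 3, starting at position 1 (positions 1st, 4th, 7th, ...), then move the last 2 characters to the front (rotate right by 2).
Starting from "ygqcxwonydnt": after the first operation, "ycod"; after the second, "odyc".

odyc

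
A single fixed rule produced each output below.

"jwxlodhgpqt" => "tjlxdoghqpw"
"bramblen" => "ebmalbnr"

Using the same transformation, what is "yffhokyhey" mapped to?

The pattern: swap each adjacent pair of characters (1↔2, 3↔4, ...), then swap the first and last characters.
Working it through for "yffhokyhey": intermediate "fyhfkohyye", final "eyhfkohyyf".

eyhfkohyyf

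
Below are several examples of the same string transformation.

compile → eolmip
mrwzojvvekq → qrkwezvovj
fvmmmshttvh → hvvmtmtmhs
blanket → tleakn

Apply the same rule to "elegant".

Rule — take characters alternately from the front and the back (1st, last, 2nd, 2nd-last, ...), then delete the first character.
Doing the same to "elegant": "tlneag".

tlneag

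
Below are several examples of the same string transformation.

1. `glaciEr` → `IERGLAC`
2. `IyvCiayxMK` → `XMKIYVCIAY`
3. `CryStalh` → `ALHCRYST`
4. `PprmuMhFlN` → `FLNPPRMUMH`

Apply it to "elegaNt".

What's happening: move the last 3 characters to the front (rotate right by 3), then convert every letter to uppercase.
On "elegaNt": the first step gives "aNteleg", and the second then gives "ANTELEG".

ANTELEG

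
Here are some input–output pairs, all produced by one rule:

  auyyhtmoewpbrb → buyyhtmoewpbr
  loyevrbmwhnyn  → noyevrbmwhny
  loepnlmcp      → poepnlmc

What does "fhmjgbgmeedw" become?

whmjgbgmeed

The pattern: delete the first character, then move the last character to the front.
"fhmjgbgmeedw" → "hmjgbgmeedw" → "whmjgbgmeed".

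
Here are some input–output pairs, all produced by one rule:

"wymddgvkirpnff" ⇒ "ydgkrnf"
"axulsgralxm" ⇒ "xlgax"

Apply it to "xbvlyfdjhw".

Rule — keep every other character starting from the second (positions 2nd, 4th, 6th, ...).
For "xbvlyfdjhw" the result is "blfjw".

blfjw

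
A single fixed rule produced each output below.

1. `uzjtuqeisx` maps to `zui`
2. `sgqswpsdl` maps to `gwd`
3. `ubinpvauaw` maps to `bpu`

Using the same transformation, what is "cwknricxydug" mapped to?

Each output is the input with this applied: keep one character in every 3, starting at position 2 (positions 2nd, 5th, 8th, ...).
For "cwknricxydug" the result is "wrxu".

wrxu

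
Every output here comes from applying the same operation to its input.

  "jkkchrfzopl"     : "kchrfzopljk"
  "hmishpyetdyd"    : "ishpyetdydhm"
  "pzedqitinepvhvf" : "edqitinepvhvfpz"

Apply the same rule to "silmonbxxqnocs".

The pattern: move the first 2 characters to the end (rotate left by 2).
On "silmonbxxqnocs" that produces "lmonbxxqnocssi".

lmonbxxqnocssi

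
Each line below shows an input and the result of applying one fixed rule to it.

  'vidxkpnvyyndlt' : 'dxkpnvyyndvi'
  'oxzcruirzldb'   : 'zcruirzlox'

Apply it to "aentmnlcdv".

What's happening: delete the last 2 characters, then move the first 2 characters to the end (rotate left by 2).
"aentmnlcdv" → "ntmnlcae".

ntmnlcae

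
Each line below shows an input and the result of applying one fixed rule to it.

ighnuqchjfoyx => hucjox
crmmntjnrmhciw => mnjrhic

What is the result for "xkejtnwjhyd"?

etwhd

What's happening: move the first character to the end, then keep every other character starting from the second (positions 2nd, 4th, 6th, ...).
"xkejtnwjhyd" → "kejtnwjhydx" → "etwhd".
(Check on "crmmntjnrmhciw": → "rmmntjnrmhciwc" → "mnjrhic" ✓)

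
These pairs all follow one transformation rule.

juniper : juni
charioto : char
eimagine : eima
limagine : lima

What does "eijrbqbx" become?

The rule is to keep only the first 4 characters.
So "eijrbqbx" becomes "eijr".

eijr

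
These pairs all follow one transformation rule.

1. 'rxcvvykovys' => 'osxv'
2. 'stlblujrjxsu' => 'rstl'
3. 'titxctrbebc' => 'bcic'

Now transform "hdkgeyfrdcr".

The pattern: keep one character in every 3, starting at position 2 (positions 2nd, 5th, 8th, ...), then swap the front and back halves of the string.
Applying both steps to "hdkgeyfrdcr": "derr", then "rrde".

rrde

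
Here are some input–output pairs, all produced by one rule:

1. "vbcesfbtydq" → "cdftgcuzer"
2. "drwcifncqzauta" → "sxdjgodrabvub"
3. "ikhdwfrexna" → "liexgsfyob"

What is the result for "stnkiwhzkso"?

uoljxialtp

Looking at the pairs, the operation is to delete the first character, then shift every letter 1 place forward in the alphabet (wrapping around).
For "stnkiwhzkso", step one produces "tnkiwhzkso"; step two turns that into "uoljxialtp".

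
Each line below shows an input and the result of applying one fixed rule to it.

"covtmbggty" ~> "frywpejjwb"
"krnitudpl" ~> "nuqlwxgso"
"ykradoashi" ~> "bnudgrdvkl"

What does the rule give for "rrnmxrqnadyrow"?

Looking at the pairs, the operation is to shift every letter 3 places forward in the alphabet (wrapping around).
Doing the same to "rrnmxrqnadyrow": "uuqpautqdgburz".

uuqpautqdgburz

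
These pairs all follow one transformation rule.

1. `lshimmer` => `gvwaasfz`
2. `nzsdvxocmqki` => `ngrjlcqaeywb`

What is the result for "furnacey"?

Looking at the pairs, the operation is to move the first character to the end, then shift every letter 12 places backward in the alphabet (wrapping around).
For "furnacey" the result is "ifboqsmt".
(Check on "nzsdvxocmqki": → "zsdvxocmqkin" → "ngrjlcqaeywb" ✓)

ifboqsmt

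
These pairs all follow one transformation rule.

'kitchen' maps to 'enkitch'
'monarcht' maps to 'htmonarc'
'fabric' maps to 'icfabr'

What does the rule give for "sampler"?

Rule — move the last 2 characters to the front (rotate right by 2).
For "sampler" the result is "ersampl".

ersampl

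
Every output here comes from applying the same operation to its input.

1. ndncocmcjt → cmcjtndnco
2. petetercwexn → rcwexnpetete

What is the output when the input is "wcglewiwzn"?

wiwznwcgle

Rule — swap the front and back halves of the string.
Doing the same to "wcglewiwzn": "wiwznwcgle".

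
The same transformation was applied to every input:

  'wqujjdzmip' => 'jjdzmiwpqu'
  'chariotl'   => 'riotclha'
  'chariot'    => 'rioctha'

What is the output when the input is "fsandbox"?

Looking at the pairs, the operation is to swap the first and last characters, then move the first 3 characters to the end (rotate left by 3).
For "fsandbox", step one produces "xsandbof"; step two turns that into "ndbofxsa".

ndbofxsa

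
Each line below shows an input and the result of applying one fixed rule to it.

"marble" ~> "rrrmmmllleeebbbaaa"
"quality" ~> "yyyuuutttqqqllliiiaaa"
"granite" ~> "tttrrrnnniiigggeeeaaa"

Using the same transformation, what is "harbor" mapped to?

rrrrrrooohhhbbbaaa

Looking at the pairs, the operation is to sort the characters into reverse alphabetical order, then repeat every character 3 times.
"harbor" → "rrohba" → "rrrrrrooohhhbbbaaa".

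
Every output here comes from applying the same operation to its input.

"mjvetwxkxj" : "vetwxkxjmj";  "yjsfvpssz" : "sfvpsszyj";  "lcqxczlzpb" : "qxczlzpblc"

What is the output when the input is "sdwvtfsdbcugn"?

wvtfsdbcugnsd

Looking at the pairs, the operation is to move the first 2 characters to the end (rotate left by 2).
For "sdwvtfsdbcugn" the result is "wvtfsdbcugnsd".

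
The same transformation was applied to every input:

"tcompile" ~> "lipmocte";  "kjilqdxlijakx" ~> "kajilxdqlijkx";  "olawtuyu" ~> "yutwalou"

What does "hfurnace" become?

canrufhe

The transformation: reverse the string, then move the first character to the end.
So "hfurnace" becomes "canrufhe".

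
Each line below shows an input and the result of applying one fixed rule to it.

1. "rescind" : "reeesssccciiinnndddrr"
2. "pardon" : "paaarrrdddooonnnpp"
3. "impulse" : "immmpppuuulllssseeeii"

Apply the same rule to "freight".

frrreeeiiiggghhhtttff

In each case the input is transformed by: repeat every character 3 times, then move the first 2 characters to the end (rotate left by 2).
Working it through for "freight": intermediate "fffrrreeeiiiggghhhttt", final "frrreeeiiiggghhhtttff".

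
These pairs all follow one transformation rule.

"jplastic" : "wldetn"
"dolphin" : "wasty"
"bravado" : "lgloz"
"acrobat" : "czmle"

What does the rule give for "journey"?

The rule is to shift every letter 11 places forward in the alphabet (wrapping around), then delete the first 2 characters.
Starting from "journey": after the first operation, "uzfcypj"; after the second, "fcypj".

fcypj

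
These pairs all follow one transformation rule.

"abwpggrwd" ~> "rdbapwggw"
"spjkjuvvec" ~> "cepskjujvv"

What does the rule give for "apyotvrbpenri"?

nipaoyvtbrepr

The transformation: swap each adjacent pair of characters (1↔2, 3↔4, ...), then move the last 2 characters to the front (rotate right by 2).
On "apyotvrbpenri": the first step gives "paoyvtbreprni", and the second then gives "nipaoyvtbrepr".
(Check on "spjkjuvvec": → "pskjujvvce" → "cepskjujvv" ✓)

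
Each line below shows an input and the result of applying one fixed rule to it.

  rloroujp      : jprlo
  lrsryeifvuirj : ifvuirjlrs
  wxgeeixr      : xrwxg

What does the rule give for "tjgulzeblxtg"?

The pattern: move the first 3 characters to the end (rotate left by 3), then delete the first 3 characters.
Applying both steps to "tjgulzeblxtg": "ulzeblxtgtjg", then "eblxtgtjg".

eblxtgtjg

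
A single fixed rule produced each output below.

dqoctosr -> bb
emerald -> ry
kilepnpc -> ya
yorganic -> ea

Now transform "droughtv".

Rule — keep one character in every 3, starting at position 3 (positions 3rd, 6th, 9th, ...), then shift every letter 13 places forward in the alphabet (wrapping around) — i.e. ROT13.
Doing the same to "droughtv": "bu".

bu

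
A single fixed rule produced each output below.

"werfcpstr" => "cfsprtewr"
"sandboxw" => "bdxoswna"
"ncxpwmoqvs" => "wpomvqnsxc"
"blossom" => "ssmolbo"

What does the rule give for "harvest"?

evtsahr

Each output is the input with this applied: move the first 3 characters to the end (rotate left by 3), then swap each adjacent pair of characters (1↔2, 3↔4, ...).
On "harvest": the first step gives "vesthar", and the second then gives "evtsahr".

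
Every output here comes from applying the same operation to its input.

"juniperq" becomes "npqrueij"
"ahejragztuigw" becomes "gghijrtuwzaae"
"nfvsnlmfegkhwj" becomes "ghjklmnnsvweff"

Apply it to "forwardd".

forrwadd

What's happening: sort the characters into alphabetical order, then move the first 3 characters to the end (rotate left by 3).
For "forwardd" the result is "forrwadd".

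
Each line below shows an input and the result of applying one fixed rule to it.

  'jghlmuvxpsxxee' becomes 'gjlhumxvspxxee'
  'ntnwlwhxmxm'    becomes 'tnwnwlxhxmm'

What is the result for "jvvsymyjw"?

vjsvmyjyw

Looking at the pairs, the operation is to swap each adjacent pair of characters (1↔2, 3↔4, ...).
Doing the same to "jvvsymyjw": "vjsvmyjyw".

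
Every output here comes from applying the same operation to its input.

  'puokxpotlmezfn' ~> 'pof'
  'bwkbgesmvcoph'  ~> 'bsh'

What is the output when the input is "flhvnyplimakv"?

fpv

Rule — keep every other character starting from the first (positions 1st, 3rd, 5th, ...), then keep one character in every 3, starting at position 1 (positions 1st, 4th, 7th, ...).
"flhvnyplimakv" → "fhnpiav" → "fpv".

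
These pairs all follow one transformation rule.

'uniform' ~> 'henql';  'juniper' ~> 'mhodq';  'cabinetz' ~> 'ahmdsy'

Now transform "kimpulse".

In each case the input is transformed by: delete the first 2 characters, then shift every letter 1 place backward in the alphabet (wrapping around).
Starting from "kimpulse": after the first operation, "mpulse"; after the second, "lotkrd".

lotkrd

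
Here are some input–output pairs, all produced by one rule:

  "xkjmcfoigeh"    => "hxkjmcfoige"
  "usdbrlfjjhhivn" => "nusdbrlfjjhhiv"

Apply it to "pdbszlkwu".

Rule — move the last character to the front.
"pdbszlkwu" → "updbszlkw".

updbszlkw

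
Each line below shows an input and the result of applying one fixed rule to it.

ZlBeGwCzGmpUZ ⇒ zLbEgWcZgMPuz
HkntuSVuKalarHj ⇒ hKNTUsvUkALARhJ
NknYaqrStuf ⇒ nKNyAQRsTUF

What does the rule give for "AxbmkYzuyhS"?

Looking at the pairs, the operation is to flip the case of every letter.
"AxbmkYzuyhS" → "aXBMKyZUYHs".

aXBMKyZUYHs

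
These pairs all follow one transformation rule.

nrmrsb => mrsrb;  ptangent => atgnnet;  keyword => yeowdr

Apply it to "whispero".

ihpsreo

In each case the input is transformed by: delete the first character, then swap each adjacent pair of characters (1↔2, 3↔4, ...).
On "whispero": the first step gives "hispero", and the second then gives "ihpsreo".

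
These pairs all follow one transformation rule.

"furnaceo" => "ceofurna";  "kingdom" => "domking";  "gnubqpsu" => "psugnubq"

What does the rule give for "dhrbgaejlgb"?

lgbdhrbgaej

Looking at the pairs, the operation is to move the last 3 characters to the front (rotate right by 3).
Doing the same to "dhrbgaejlgb": "lgbdhrbgaej".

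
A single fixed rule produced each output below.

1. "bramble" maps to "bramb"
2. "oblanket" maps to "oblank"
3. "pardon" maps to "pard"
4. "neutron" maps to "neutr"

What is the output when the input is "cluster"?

clust

Rule — delete the last 2 characters.
"cluster" → "clust".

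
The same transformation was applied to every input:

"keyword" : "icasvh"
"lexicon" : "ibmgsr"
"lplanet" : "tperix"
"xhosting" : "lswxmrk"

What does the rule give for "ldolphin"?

hsptlmr

The pattern: delete the first character, then shift every letter 4 places forward in the alphabet (wrapping around).
On "ldolphin": the first step gives "dolphin", and the second then gives "hsptlmr".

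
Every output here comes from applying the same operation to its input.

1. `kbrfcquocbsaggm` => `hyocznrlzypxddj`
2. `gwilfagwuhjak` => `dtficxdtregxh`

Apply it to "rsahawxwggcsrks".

opxextutddzpohp

Each output is the input with this applied: shift every letter 3 places backward in the alphabet (wrapping around).
Doing the same to "rsahawxwggcsrks": "opxextutddzpohp".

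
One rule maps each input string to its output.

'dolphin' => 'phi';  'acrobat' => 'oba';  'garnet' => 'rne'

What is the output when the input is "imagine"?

gin

In each case the input is transformed by: move the last character to the front, then keep only the last 3 characters.
Working it through for "imagine": intermediate "eimagin", final "gin".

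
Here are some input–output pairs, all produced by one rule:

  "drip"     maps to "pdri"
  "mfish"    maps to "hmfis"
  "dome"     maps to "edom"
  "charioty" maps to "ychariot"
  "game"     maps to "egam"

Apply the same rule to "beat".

tbea

The rule is to move the last character to the front.
So "beat" becomes "tbea".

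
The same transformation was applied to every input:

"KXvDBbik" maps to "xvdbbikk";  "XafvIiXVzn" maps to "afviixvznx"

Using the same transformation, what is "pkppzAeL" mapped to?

Each output is the input with this applied: move the first character to the end, then convert every letter to lowercase.
"pkppzAeL" → "kppzAeLp" → "kppzaelp".

kppzaelp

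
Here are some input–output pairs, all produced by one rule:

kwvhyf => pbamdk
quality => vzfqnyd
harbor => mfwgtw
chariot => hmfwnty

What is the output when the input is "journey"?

Each output is the input with this applied: shift every letter 5 places forward in the alphabet (wrapping around).
"journey" → "otzwsjd".

otzwsjd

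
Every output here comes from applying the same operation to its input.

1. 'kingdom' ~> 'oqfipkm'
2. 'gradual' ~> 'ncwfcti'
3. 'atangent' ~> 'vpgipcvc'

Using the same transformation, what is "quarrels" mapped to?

What's happening: reverse the string, then shift every letter 2 places forward in the alphabet (wrapping around).
Starting from "quarrels": after the first operation, "slerrauq"; after the second, "ungttcws".

ungttcws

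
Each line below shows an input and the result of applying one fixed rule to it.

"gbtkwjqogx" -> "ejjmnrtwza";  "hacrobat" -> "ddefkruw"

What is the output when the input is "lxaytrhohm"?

dkkopruwab

Rule — sort the characters into alphabetical order, then shift every letter 3 places forward in the alphabet (wrapping around).
On "lxaytrhohm": the first step gives "ahhlmortxy", and the second then gives "dkkopruwab".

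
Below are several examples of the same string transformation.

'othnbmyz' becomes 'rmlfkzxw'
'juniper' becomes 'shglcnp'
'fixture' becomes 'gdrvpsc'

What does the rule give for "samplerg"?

yqnkcjep

In each case the input is transformed by: swap each adjacent pair of characters (1↔2, 3↔4, ...), then shift every letter 2 places backward in the alphabet (wrapping around).
For "samplerg", step one produces "aspmelgr"; step two turns that into "yqnkcjep".
(Check on "othnbmyz": → "tonhmbzy" → "rmlfkzxw" ✓)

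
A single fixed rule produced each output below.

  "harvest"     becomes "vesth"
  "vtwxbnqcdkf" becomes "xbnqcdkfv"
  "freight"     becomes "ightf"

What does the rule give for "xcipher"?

The transformation: move the first 3 characters to the end (rotate left by 3), then delete the last 2 characters.
Working it through for "xcipher": intermediate "pherxci", final "pherx".
(Check on "vtwxbnqcdkf": → "xbnqcdkfvtw" → "xbnqcdkfv" ✓)

pherx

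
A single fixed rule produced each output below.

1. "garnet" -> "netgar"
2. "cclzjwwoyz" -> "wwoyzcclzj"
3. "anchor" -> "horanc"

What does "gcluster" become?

stergclu

In each case the input is transformed by: swap the front and back halves of the string.
On "gcluster" that produces "stergclu".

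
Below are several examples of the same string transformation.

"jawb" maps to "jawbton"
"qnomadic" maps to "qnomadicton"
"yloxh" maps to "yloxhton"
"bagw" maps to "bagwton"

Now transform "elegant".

elegantton

The rule is to append "ton".
Applying that to "elegant" gives "elegantton".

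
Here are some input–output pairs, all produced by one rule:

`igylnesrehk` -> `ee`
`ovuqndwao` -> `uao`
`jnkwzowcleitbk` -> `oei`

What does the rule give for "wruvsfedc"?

Looking at the pairs, the operation is to delete the first character, then keep only the vowels.
Working it through for "wruvsfedc": intermediate "ruvsfedc", final "ue".

ue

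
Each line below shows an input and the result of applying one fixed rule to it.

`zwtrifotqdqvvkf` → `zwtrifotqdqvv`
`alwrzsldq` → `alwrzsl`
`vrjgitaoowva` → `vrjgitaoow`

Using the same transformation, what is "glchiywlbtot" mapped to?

Each output is the input with this applied: delete the last 2 characters.
"glchiywlbtot" → "glchiywlbt".

glchiywlbt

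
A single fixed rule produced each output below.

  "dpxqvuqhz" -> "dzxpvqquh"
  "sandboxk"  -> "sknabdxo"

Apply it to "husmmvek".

hksummev

Each output is the input with this applied: move the last character to the front, then swap each adjacent pair of characters (1↔2, 3↔4, ...).
On "husmmvek": the first step gives "khusmmve", and the second then gives "hksummev".
(Check on "dpxqvuqhz": → "zdpxqvuqh" → "dzxpvqquh" ✓)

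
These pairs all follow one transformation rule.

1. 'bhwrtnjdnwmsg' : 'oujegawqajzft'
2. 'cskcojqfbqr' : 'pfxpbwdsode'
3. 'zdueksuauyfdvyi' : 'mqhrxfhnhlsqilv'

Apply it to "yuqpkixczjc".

lhdcxvkpmwp

Rule — shift every letter 13 places forward in the alphabet (wrapping around) — i.e. ROT13.
On "yuqpkixczjc" that produces "lhdcxvkpmwp".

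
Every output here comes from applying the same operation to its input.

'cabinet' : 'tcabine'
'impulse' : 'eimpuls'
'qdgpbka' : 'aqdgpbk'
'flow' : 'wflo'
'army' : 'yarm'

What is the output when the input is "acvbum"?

macvbu

Each output is the input with this applied: move the last character to the front.
Applying that to "acvbum" gives "macvbu".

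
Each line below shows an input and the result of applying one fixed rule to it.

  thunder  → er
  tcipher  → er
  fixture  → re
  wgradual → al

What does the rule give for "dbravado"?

The transformation: keep only the last 2 characters.
So "dbravado" becomes "do".

do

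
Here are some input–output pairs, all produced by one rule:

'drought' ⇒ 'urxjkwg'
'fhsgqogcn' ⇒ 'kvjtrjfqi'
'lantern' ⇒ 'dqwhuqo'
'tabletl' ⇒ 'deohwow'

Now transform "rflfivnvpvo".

ioilyqysyru

The transformation: shift every letter 3 places forward in the alphabet (wrapping around), then move the first character to the end.
Applying both steps to "rflfivnvpvo": "uioilyqysyr", then "ioilyqysyru".
(Check on "fhsgqogcn": → "ikvjtrjfq" → "kvjtrjfqi" ✓)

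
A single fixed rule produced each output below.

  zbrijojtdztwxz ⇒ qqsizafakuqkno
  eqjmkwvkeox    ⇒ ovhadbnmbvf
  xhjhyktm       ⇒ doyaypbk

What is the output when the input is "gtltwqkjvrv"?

mxkcknhbami

The transformation: move the last character to the front, then shift every letter 9 places backward in the alphabet (wrapping around).
Starting from "gtltwqkjvrv": after the first operation, "vgtltwqkjvr"; after the second, "mxkcknhbami".
(Check on "zbrijojtdztwxz": → "zzbrijojtdztwx" → "qqsizafakuqkno" ✓)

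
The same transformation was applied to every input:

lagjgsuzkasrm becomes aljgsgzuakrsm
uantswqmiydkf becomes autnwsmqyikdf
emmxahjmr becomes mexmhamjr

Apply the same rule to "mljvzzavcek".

lmvjzzvaeck

The rule is to swap each adjacent pair of characters (1↔2, 3↔4, ...).
For "mljvzzavcek" the result is "lmvjzzvaeck".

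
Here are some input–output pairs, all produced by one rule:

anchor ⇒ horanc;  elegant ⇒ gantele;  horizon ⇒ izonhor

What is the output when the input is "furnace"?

The pattern: move the first 3 characters to the end (rotate left by 3).
On "furnace" that produces "nacefur".

nacefur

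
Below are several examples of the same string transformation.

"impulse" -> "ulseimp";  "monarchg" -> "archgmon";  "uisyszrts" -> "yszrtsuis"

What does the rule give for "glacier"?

ciergla

The pattern: move the first 3 characters to the end (rotate left by 3).
Applying that to "glacier" gives "ciergla".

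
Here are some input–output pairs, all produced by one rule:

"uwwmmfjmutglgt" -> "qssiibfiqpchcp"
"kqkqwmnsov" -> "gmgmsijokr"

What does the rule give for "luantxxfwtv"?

Rule — shift every letter 4 places backward in the alphabet (wrapping around).
So "luantxxfwtv" becomes "hqwjpttbspr".

hqwjpttbspr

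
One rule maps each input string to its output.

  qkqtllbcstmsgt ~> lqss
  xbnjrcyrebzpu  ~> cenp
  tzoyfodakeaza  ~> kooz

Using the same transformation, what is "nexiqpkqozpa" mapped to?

The rule is to keep one character in every 3, starting at position 3 (positions 3rd, 6th, 9th, ...), then sort the characters into alphabetical order.
For "nexiqpkqozpa" the result is "aopx".
(Check on "xbnjrcyrebzpu": → "ncep" → "cenp" ✓)

aopx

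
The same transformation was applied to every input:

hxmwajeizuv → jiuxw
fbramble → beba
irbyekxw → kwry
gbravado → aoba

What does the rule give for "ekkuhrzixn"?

Rule — keep every other character starting from the second (positions 2nd, 4th, 6th, ...), then move the first 2 characters to the end (rotate left by 2).
For "ekkuhrzixn", step one produces "kurin"; step two turns that into "rinku".

rinku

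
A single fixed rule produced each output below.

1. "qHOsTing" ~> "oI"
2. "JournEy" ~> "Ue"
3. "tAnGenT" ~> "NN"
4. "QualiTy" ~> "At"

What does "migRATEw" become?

Gt

The transformation: flip the case of every letter, then keep one character in every 3, starting at position 3 (positions 3rd, 6th, 9th, ...).
On "migRATEw": the first step gives "MIGrateW", and the second then gives "Gt".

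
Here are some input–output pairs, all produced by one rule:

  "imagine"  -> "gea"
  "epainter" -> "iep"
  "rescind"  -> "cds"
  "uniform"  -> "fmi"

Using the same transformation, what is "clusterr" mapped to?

Each output is the input with this applied: move the first 3 characters to the end (rotate left by 3), then keep one character in every 3, starting at position 1 (positions 1st, 4th, 7th, ...).
Working it through for "clusterr": intermediate "sterrclu", final "srl".

srl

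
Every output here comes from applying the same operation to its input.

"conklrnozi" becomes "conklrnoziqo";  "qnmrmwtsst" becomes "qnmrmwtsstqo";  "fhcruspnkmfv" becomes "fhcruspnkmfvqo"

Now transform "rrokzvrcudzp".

rrokzvrcudzpqo

What's happening: append "qo".
On "rrokzvrcudzp" that produces "rrokzvrcudzpqo".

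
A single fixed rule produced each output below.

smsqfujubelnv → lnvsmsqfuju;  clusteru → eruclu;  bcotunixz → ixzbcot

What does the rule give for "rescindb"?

ndbres

Rule — move the last 3 characters to the front (rotate right by 3), then delete the last 2 characters.
"rescindb" → "ndbresci" → "ndbres".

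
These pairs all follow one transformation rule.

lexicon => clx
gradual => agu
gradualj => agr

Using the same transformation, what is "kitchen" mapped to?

cit

Rule — sort the characters into alphabetical order, then keep one character in every 3, starting at position 1 (positions 1st, 4th, 7th, ...).
Starting from "kitchen": after the first operation, "cehiknt"; after the second, "cit".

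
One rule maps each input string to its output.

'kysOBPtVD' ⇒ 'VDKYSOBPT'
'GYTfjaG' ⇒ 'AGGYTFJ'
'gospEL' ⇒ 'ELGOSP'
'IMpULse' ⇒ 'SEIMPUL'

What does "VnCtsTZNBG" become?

BGVNCTSTZN

Rule — move the last 2 characters to the front (rotate right by 2), then convert every letter to uppercase.
For "VnCtsTZNBG" the result is "BGVNCTSTZN".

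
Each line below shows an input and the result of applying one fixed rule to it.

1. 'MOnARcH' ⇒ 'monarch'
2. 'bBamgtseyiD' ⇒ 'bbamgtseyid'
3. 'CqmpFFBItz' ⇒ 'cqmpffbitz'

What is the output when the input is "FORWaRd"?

Looking at the pairs, the operation is to convert every letter to lowercase.
Applying that to "FORWaRd" gives "forward".

forward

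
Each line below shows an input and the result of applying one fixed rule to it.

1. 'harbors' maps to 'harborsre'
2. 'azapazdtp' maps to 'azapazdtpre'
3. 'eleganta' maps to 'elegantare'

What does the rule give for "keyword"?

keywordre

What's happening: append "re".
For "keyword" the result is "keywordre".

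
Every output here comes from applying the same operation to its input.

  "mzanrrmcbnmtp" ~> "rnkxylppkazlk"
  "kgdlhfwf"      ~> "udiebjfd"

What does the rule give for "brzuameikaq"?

The transformation: move the last 2 characters to the front (rotate right by 2), then shift every letter 2 places backward in the alphabet (wrapping around).
For "brzuameikaq", step one produces "aqbrzuameik"; step two turns that into "yozpxsykcgi".

yozpxsykcgi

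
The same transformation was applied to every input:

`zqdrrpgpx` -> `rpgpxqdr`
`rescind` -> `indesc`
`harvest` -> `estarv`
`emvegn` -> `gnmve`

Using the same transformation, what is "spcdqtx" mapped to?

qtxpcd

Each output is the input with this applied: delete the first character, then move the first 3 characters to the end (rotate left by 3).
Applying both steps to "spcdqtx": "pcdqtx", then "qtxpcd".
(Check on "zqdrrpgpx": → "qdrrpgpx" → "rpgpxqdr" ✓)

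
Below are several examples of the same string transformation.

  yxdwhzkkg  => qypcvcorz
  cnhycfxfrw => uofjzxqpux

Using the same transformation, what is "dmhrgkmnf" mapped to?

In each case the input is transformed by: shift every letter 8 places backward in the alphabet (wrapping around), then take characters alternately from the front and the back (1st, last, 2nd, 2nd-last, ...).
On "dmhrgkmnf": the first step gives "vezjycefx", and the second then gives "vxefzejcy".

vxefzejcy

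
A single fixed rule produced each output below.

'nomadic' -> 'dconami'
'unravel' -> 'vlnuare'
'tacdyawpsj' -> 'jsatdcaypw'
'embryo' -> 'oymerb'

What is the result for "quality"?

iyuqlat

What's happening: swap each adjacent pair of characters (1↔2, 3↔4, ...), then move the last 2 characters to the front (rotate right by 2).
For "quality", step one produces "uqlatiy"; step two turns that into "iyuqlat".
(Check on "unravel": → "nuarevl" → "vlnuare" ✓)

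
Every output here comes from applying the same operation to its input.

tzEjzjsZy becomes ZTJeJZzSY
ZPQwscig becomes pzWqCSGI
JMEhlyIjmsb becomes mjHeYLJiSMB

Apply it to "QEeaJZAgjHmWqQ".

eqAEzjGahJwMqQ

The transformation: flip the case of every letter, then swap each adjacent pair of characters (1↔2, 3↔4, ...).
"QEeaJZAgjHmWqQ" → "eqAEzjGahJwMqQ".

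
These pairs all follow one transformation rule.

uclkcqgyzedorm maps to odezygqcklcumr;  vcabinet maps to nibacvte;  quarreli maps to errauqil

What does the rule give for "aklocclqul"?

qlccolkalu

Each output is the input with this applied: reverse the string, then move the first 2 characters to the end (rotate left by 2).
"aklocclqul" → "luqlccolka" → "qlccolkalu".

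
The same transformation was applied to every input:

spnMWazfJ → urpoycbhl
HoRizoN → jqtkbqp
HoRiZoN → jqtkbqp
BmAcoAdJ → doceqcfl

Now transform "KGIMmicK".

The transformation: shift every letter 2 places forward in the alphabet (wrapping around), then convert every letter to lowercase.
"KGIMmicK" → "MIKOokeM" → "mikookem".
(Check on "BmAcoAdJ": → "DoCeqCfL" → "doceqcfl" ✓)

mikookem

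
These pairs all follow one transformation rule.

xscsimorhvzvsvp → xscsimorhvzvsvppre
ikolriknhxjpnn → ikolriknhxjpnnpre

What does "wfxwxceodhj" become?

wfxwxceodhjpre

Each output is the input with this applied: append "pre".
Doing the same to "wfxwxceodhj": "wfxwxceodhjpre".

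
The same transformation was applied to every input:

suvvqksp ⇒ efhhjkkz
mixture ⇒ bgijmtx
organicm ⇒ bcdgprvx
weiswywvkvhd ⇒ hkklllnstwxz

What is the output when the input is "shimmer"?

bbghtwx

In each case the input is transformed by: shift every letter 11 places backward in the alphabet (wrapping around), then sort the characters into alphabetical order.
"shimmer" → "hwxbbtg" → "bbghtwx".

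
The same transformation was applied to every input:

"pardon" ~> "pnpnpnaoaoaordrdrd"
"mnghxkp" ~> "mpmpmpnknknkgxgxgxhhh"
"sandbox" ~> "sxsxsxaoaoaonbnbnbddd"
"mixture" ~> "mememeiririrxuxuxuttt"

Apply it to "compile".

cececeolololmimimippp

Rule — repeat every character 3 times, then take characters alternately from the front and the back (1st, last, 2nd, 2nd-last, ...).
Applying that to "compile" gives "cececeolololmimimippp".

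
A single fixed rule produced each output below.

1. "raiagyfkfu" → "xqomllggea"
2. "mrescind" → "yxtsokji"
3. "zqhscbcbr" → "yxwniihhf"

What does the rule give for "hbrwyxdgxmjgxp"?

What's happening: shift every letter 6 places forward in the alphabet (wrapping around), then sort the characters into reverse alphabetical order.
For "hbrwyxdgxmjgxp", step one produces "nhxcedjmdspmdv"; step two turns that into "xvspnmmjhedddc".

xvspnmmjhedddc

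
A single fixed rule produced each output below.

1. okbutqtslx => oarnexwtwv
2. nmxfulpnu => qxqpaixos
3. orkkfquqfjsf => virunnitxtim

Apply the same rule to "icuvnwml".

The pattern: shift every letter 3 places forward in the alphabet (wrapping around), then move the last 2 characters to the front (rotate right by 2).
Applying that to "icuvnwml" gives "polfxyqz".

polfxyqz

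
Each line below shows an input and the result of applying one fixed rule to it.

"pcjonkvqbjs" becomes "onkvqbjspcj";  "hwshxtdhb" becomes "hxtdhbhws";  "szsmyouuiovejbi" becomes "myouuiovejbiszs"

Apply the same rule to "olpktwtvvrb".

Rule — move the first 3 characters to the end (rotate left by 3).
Doing the same to "olpktwtvvrb": "ktwtvvrbolp".

ktwtvvrbolp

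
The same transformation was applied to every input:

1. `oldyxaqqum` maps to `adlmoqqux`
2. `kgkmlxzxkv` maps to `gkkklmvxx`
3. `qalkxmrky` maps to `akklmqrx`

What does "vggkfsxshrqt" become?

fgghkqrsstv

The pattern: sort the characters into alphabetical order, then delete the last character.
On "vggkfsxshrqt": the first step gives "fgghkqrsstvx", and the second then gives "fgghkqrsstv".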